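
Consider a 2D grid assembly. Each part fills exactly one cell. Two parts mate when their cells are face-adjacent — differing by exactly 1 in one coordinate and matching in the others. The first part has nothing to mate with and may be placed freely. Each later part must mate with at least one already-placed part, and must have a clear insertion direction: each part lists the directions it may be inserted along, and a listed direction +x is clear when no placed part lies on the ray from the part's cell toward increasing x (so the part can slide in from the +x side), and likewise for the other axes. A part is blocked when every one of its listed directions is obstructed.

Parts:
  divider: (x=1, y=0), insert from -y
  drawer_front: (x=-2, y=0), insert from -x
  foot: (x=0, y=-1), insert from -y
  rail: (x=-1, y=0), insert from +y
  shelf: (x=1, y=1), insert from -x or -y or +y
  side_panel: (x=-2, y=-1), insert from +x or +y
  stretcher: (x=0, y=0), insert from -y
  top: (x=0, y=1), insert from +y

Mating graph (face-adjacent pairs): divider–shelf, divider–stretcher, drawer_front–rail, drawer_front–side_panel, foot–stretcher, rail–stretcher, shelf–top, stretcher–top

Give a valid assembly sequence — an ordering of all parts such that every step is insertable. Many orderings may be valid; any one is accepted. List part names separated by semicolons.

1. top@(0, 1) [+y clear] — {top}
2. stretcher@(0, 0) [-y clear] — {stretcher, top}
3. divider@(1, 0) [-y clear] — {divider, stretcher, top}
4. shelf@(1, 1) [+y clear] — {divider, shelf, stretcher, top}
5. rail@(-1, 0) [+y clear] — {divider, rail, shelf, stretcher, top}
6. drawer_front@(-2, 0) [-x clear] — {divider, drawer_front, rail, shelf, stretcher, top}
7. side_panel@(-2, -1) [+x clear] — {divider, drawer_front, rail, shelf, side_panel, stretcher, top}
8. foot@(0, -1) [-y clear] — {divider, drawer_front, foot, rail, shelf, side_panel, stretcher, top}

top; stretcher; divider; shelf; rail; drawer_front; side_panel; foot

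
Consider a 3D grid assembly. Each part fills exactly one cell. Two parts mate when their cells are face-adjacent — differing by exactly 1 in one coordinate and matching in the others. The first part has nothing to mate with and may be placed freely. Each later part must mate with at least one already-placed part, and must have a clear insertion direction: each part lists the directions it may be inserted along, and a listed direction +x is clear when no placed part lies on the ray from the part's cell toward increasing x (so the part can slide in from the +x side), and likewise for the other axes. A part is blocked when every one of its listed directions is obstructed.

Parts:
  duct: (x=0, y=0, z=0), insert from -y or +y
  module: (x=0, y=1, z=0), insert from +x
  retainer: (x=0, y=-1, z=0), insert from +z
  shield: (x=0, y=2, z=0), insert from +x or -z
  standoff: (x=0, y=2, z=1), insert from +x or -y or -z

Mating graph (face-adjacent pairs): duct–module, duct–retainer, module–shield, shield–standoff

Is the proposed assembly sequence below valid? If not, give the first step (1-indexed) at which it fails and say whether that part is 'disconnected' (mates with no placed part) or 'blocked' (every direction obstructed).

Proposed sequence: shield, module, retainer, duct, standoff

Invalid at step 3 (disconnected)

1. shield@(0, 2, 0) [+x clear] — {shield}
2. module@(0, 1, 0) [+x clear] — {module, shield}
3. retainer@(0, -1, 0) — no placed neighbour ⇒ disconnected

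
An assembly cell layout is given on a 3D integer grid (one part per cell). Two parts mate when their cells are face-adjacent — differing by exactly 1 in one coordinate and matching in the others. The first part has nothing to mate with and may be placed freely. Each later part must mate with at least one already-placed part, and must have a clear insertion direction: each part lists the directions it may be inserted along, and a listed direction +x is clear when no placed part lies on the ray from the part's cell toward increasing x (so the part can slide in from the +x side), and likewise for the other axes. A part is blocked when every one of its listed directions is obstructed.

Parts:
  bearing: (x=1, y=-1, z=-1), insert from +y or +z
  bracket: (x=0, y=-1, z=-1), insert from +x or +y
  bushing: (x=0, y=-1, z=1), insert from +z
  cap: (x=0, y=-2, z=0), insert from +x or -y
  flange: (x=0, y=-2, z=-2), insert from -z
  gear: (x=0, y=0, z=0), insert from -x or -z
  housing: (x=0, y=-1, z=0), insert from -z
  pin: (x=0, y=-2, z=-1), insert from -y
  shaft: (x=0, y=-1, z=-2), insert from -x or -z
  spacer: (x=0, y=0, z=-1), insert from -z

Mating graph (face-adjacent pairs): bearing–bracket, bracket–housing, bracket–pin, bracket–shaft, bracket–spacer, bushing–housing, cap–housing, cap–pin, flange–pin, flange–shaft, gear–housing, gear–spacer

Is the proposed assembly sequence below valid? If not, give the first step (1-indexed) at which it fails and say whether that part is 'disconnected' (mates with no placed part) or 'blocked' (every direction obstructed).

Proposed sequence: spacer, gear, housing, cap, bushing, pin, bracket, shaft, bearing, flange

1. spacer@(0, 0, -1) [-z clear] — {spacer}
2. gear@(0, 0, 0) [-x clear] — {gear, spacer}
3. housing@(0, -1, 0) [-z clear] — {gear, housing, spacer}
4. cap@(0, -2, 0) [+x clear] — {cap, gear, housing, spacer}
5. bushing@(0, -1, 1) [+z clear] — {bushing, cap, gear, housing, spacer}
6. pin@(0, -2, -1) [-y clear] — {bushing, cap, gear, housing, pin, spacer}
7. bracket@(0, -1, -1) [+x clear] — {bracket, bushing, cap, gear, housing, pin, spacer}
8. shaft@(0, -1, -2) [-x clear] — {bracket, bushing, cap, gear, housing, pin, shaft, spacer}
9. bearing@(1, -1, -1) [+y clear] — {bearing, bracket, bushing, cap, gear, housing, pin, shaft, spacer}
10. flange@(0, -2, -2) [-z clear] — {bearing, bracket, bushing, cap, flange, gear, housing, pin, shaft, spacer}

Valid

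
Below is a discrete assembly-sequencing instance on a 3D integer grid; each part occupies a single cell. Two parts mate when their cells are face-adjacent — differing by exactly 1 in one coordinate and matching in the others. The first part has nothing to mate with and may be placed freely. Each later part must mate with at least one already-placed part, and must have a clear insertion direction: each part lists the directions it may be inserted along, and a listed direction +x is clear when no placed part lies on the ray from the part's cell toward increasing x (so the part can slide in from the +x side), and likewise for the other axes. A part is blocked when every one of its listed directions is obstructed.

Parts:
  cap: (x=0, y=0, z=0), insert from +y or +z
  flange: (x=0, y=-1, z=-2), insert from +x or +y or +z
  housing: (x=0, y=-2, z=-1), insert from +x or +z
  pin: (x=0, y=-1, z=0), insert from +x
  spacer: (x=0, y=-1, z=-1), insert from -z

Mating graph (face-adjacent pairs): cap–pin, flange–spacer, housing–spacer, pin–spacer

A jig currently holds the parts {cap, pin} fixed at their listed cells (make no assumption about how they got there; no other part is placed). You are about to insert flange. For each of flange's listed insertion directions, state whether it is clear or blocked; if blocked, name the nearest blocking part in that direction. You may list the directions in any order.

+x: clear; +y: clear; +z: blocked by pin

+x: ray from flange(0, -1, -2) has no placed part ⇒ clear
+y: ray from flange(0, -1, -2) has no placed part ⇒ clear
+z: nearest on ray is pin@(0, -1, 0) ⇒ blocked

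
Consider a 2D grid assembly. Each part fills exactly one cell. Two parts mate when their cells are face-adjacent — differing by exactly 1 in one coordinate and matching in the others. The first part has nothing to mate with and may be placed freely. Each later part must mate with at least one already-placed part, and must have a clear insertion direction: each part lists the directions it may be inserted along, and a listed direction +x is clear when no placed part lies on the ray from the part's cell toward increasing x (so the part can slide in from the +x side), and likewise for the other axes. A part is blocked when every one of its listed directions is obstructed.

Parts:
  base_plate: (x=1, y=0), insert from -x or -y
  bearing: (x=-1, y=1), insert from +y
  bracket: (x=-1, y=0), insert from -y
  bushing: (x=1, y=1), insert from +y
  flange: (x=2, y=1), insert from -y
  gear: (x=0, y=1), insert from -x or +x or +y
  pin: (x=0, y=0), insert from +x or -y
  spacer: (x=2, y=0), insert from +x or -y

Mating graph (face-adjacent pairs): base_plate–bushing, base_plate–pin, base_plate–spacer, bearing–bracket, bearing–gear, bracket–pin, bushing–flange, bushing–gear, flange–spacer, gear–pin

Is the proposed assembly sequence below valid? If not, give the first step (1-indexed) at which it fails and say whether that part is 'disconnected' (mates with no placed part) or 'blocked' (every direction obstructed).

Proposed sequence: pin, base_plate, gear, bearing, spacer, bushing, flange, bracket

1. pin@(0, 0) [+x clear] — {pin}
2. base_plate@(1, 0) [-y clear] — {base_plate, pin}
3. gear@(0, 1) [-x clear] — {base_plate, gear, pin}
4. bearing@(-1, 1) [+y clear] — {base_plate, bearing, gear, pin}
5. spacer@(2, 0) [+x clear] — {base_plate, bearing, gear, pin, spacer}
6. bushing@(1, 1) [+y clear] — {base_plate, bearing, bushing, gear, pin, spacer}
7. flange@(2, 1) — -y all obstructed ⇒ blocked

Invalid at step 7 (blocked)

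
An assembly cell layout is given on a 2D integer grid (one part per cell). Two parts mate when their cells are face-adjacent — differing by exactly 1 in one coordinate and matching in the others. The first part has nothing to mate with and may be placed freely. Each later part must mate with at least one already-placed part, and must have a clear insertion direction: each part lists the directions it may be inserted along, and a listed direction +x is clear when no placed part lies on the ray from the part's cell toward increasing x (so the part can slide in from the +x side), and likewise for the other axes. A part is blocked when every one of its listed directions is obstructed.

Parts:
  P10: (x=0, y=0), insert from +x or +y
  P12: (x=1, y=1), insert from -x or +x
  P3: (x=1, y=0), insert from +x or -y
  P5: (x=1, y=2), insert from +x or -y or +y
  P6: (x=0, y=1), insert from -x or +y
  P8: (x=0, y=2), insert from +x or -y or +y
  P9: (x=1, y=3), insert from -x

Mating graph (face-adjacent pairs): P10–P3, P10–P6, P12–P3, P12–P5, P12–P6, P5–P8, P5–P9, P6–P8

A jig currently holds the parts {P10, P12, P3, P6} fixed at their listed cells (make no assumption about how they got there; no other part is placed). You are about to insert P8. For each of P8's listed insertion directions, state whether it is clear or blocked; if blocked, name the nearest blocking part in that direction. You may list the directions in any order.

+x: ray from P8(0, 2) has no placed part ⇒ clear
-y: nearest on ray is P6@(0, 1) ⇒ blocked
+y: ray from P8(0, 2) has no placed part ⇒ clear

+x: clear; +y: clear; -y: blocked by P6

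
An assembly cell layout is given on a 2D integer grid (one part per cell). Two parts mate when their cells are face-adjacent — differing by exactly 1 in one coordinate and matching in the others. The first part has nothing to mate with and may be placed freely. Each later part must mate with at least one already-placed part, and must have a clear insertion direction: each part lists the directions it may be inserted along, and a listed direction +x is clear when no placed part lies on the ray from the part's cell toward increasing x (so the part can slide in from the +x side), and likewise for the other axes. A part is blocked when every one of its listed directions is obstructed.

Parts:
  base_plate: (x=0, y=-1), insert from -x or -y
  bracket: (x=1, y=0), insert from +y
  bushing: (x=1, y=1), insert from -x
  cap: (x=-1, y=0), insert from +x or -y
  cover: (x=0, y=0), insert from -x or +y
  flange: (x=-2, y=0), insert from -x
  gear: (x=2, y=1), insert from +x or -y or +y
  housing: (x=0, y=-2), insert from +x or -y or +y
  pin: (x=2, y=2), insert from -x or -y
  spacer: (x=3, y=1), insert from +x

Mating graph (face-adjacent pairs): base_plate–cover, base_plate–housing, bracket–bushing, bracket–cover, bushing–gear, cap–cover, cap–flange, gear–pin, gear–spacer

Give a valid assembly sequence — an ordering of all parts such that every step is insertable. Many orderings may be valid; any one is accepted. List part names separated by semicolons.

1. flange@(-2, 0) [-x clear] — {flange}
2. cap@(-1, 0) [+x clear] — {cap, flange}
3. cover@(0, 0) [+y clear] — {cap, cover, flange}
4. base_plate@(0, -1) [-x clear] — {base_plate, cap, cover, flange}
5. housing@(0, -2) [+x clear] — {base_plate, cap, cover, flange, housing}
6. bracket@(1, 0) [+y clear] — {base_plate, bracket, cap, cover, flange, housing}
7. bushing@(1, 1) [-x clear] — {base_plate, bracket, bushing, cap, cover, flange, housing}
8. gear@(2, 1) [+x clear] — {base_plate, bracket, bushing, cap, cover, flange, gear, housing}
9. pin@(2, 2) [-x clear] — {base_plate, bracket, bushing, cap, cover, flange, gear, housing, pin}
10. spacer@(3, 1) [+x clear] — {base_plate, bracket, bushing, cap, cover, flange, gear, housing, pin, spacer}

flange; cap; cover; base_plate; housing; bracket; bushing; gear; pin; spacer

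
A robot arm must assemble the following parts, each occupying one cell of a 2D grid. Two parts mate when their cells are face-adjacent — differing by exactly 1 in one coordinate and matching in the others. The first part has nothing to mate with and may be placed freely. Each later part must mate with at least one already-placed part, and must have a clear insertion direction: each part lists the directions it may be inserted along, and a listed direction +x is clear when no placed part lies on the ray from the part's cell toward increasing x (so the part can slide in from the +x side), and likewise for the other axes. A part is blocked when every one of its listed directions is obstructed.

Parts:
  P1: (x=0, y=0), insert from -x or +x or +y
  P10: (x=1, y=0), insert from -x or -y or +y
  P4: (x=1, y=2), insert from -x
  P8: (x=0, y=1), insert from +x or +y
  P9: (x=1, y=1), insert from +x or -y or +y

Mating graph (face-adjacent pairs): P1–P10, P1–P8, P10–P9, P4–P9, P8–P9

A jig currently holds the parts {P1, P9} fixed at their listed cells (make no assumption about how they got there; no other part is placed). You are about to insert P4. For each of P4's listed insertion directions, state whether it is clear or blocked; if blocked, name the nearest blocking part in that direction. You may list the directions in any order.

-x: clear

-x: ray from P4(1, 2) has no placed part ⇒ clear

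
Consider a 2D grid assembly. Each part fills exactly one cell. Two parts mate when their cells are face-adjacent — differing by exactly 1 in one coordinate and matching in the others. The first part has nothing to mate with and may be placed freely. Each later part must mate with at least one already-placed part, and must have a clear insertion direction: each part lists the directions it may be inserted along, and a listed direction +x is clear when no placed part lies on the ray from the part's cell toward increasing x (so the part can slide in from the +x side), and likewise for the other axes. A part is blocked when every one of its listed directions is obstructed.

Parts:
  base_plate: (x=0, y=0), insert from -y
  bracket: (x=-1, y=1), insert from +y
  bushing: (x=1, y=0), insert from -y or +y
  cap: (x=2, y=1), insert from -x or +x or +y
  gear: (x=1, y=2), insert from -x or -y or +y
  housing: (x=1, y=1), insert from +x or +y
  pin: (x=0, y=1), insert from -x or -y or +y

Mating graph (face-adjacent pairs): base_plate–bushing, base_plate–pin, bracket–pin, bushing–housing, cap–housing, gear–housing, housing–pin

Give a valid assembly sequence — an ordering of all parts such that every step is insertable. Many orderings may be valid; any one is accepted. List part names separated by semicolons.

1. housing@(1, 1) [+x clear] — {housing}
2. pin@(0, 1) [-x clear] — {housing, pin}
3. bushing@(1, 0) [-y clear] — {bushing, housing, pin}
4. base_plate@(0, 0) [-y clear] — {base_plate, bushing, housing, pin}
5. cap@(2, 1) [+x clear] — {base_plate, bushing, cap, housing, pin}
6. bracket@(-1, 1) [+y clear] — {base_plate, bracket, bushing, cap, housing, pin}
7. gear@(1, 2) [-x clear] — {base_plate, bracket, bushing, cap, gear, housing, pin}

housing; pin; bushing; base_plate; cap; bracket; gear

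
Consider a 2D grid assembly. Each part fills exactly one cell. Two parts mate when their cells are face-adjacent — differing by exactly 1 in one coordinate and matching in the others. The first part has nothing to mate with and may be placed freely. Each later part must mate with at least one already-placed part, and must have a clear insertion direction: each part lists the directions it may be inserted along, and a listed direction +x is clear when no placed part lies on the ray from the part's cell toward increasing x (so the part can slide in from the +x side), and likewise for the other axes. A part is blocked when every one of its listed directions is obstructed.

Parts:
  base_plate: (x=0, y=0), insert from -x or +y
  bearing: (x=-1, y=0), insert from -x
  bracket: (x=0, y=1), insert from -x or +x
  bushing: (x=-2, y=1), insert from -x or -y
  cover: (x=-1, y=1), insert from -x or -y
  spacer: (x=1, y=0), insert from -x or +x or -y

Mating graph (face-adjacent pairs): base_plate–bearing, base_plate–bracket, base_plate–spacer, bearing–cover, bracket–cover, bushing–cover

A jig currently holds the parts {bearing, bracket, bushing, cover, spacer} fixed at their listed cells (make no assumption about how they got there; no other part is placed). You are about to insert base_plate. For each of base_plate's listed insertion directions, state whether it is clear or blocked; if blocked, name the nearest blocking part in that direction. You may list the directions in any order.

-x: nearest on ray is bearing@(-1, 0) ⇒ blocked
+y: nearest on ray is bracket@(0, 1) ⇒ blocked

+y: blocked by bracket; -x: blocked by bearing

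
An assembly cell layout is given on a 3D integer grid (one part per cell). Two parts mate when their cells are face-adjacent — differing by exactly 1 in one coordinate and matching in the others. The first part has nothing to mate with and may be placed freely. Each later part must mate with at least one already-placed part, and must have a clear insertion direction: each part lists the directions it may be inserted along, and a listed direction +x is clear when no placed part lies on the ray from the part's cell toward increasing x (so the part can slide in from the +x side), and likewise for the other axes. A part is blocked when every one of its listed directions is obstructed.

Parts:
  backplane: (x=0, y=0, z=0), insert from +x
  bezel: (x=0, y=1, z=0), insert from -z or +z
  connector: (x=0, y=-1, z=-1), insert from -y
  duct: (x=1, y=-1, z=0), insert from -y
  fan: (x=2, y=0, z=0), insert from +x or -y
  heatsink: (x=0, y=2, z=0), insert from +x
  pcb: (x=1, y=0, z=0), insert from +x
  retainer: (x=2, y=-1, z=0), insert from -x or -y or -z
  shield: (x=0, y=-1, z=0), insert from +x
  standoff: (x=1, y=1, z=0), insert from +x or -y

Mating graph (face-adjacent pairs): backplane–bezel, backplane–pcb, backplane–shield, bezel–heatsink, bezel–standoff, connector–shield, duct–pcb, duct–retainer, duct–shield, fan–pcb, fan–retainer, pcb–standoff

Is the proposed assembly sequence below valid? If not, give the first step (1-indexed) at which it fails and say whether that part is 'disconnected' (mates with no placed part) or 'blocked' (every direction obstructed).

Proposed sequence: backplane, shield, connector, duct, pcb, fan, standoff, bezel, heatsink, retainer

1. backplane@(0, 0, 0) [+x clear] — {backplane}
2. shield@(0, -1, 0) [+x clear] — {backplane, shield}
3. connector@(0, -1, -1) [-y clear] — {backplane, connector, shield}
4. duct@(1, -1, 0) [-y clear] — {backplane, connector, duct, shield}
5. pcb@(1, 0, 0) [+x clear] — {backplane, connector, duct, pcb, shield}
6. fan@(2, 0, 0) [+x clear] — {backplane, connector, duct, fan, pcb, shield}
7. standoff@(1, 1, 0) [+x clear] — {backplane, connector, duct, fan, pcb, shield, standoff}
8. bezel@(0, 1, 0) [-z clear] — {backplane, bezel, connector, duct, fan, pcb, shield, standoff}
9. heatsink@(0, 2, 0) [+x clear] — {backplane, bezel, connector, duct, fan, heatsink, pcb, shield, standoff}
10. retainer@(2, -1, 0) [-y clear] — {backplane, bezel, connector, duct, fan, heatsink, pcb, retainer, shield, standoff}

Valid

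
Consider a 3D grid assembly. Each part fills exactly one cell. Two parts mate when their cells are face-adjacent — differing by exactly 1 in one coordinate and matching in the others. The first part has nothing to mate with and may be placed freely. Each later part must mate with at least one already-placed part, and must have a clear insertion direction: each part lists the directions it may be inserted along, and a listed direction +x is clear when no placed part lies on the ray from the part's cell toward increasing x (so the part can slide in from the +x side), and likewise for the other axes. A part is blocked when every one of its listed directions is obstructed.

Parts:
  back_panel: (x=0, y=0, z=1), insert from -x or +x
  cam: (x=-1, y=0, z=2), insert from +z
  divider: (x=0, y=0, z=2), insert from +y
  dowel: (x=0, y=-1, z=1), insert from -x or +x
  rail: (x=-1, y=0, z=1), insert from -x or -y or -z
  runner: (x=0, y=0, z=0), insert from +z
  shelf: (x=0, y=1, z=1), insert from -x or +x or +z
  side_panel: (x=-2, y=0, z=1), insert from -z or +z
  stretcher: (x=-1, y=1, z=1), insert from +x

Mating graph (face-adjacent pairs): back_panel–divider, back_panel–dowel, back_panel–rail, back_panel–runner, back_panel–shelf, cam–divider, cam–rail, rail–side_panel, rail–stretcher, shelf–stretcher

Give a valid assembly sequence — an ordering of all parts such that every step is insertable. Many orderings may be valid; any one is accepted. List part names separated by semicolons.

1. runner@(0, 0, 0) [+z clear] — {runner}
2. back_panel@(0, 0, 1) [-x clear] — {back_panel, runner}
3. dowel@(0, -1, 1) [-x clear] — {back_panel, dowel, runner}
4. divider@(0, 0, 2) [+y clear] — {back_panel, divider, dowel, runner}
5. cam@(-1, 0, 2) [+z clear] — {back_panel, cam, divider, dowel, runner}
6. rail@(-1, 0, 1) [-x clear] — {back_panel, cam, divider, dowel, rail, runner}
7. side_panel@(-2, 0, 1) [-z clear] — {back_panel, cam, divider, dowel, rail, runner, side_panel}
8. stretcher@(-1, 1, 1) [+x clear] — {back_panel, cam, divider, dowel, rail, runner, side_panel, stretcher}
9. shelf@(0, 1, 1) [+x clear] — {back_panel, cam, divider, dowel, rail, runner, shelf, side_panel, stretcher}

runner; back_panel; dowel; divider; cam; rail; side_panel; stretcher; shelf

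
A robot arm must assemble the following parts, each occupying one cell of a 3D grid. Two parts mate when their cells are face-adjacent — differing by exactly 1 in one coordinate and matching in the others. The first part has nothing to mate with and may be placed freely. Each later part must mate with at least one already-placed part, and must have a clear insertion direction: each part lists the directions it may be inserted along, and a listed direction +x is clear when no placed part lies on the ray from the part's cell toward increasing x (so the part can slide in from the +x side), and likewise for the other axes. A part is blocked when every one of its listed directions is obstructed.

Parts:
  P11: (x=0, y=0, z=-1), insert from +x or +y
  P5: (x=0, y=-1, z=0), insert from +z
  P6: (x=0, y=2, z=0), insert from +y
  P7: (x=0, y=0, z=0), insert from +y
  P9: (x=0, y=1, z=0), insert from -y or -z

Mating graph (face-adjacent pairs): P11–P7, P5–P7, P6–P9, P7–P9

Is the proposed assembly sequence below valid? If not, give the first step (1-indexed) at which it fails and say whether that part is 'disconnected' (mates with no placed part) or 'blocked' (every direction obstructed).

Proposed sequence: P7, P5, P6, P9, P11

Invalid at step 3 (disconnected)

1. P7@(0, 0, 0) [+y clear] — {P7}
2. P5@(0, -1, 0) [+z clear] — {P5, P7}
3. P6@(0, 2, 0) — no placed neighbour ⇒ disconnected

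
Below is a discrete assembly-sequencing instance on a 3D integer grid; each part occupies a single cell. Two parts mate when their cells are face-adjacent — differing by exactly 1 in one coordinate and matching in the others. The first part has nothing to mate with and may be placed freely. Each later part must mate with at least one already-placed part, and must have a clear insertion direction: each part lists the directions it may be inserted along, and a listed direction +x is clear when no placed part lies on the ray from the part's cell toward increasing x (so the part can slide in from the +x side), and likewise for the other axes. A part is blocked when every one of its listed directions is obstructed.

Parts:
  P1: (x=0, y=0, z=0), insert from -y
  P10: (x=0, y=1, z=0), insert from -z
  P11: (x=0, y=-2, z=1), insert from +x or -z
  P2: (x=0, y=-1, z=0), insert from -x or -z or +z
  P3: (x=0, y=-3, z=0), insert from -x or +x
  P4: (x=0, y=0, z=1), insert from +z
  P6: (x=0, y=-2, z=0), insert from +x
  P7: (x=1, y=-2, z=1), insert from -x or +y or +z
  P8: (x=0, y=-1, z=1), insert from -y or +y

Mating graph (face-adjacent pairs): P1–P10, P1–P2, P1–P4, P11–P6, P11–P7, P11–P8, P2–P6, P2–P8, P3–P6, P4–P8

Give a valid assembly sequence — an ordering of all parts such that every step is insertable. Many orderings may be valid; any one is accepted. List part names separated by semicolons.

P7; P11; P8; P4; P1; P10; P6; P3; P2

1. P7@(1, -2, 1) [-x clear] — {P7}
2. P11@(0, -2, 1) [-z clear] — {P11, P7}
3. P8@(0, -1, 1) [+y clear] — {P11, P7, P8}
4. P4@(0, 0, 1) [+z clear] — {P11, P4, P7, P8}
5. P1@(0, 0, 0) [-y clear] — {P1, P11, P4, P7, P8}
6. P10@(0, 1, 0) [-z clear] — {P1, P10, P11, P4, P7, P8}
7. P6@(0, -2, 0) [+x clear] — {P1, P10, P11, P4, P6, P7, P8}
8. P3@(0, -3, 0) [-x clear] — {P1, P10, P11, P3, P4, P6, P7, P8}
9. P2@(0, -1, 0) [-x clear] — {P1, P10, P11, P2, P3, P4, P6, P7, P8}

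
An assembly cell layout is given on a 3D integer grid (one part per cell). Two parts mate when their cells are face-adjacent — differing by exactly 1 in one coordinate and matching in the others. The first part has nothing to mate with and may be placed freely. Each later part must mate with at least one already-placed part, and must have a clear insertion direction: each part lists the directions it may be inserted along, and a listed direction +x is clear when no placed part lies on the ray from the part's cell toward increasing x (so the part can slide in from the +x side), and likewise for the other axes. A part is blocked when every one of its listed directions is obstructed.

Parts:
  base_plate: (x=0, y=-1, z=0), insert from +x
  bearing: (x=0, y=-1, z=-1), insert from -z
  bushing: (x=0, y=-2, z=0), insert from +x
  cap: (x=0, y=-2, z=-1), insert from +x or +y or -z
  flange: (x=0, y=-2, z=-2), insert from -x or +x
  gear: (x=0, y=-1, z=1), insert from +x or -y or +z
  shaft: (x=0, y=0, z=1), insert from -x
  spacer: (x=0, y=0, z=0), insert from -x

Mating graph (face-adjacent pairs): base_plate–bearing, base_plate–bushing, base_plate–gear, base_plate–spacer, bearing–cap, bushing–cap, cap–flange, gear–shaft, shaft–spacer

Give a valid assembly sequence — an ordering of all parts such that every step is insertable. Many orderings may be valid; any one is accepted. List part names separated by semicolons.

1. base_plate@(0, -1, 0) [+x clear] — {base_plate}
2. bearing@(0, -1, -1) [-z clear] — {base_plate, bearing}
3. bushing@(0, -2, 0) [+x clear] — {base_plate, bearing, bushing}
4. cap@(0, -2, -1) [+x clear] — {base_plate, bearing, bushing, cap}
5. spacer@(0, 0, 0) [-x clear] — {base_plate, bearing, bushing, cap, spacer}
6. shaft@(0, 0, 1) [-x clear] — {base_plate, bearing, bushing, cap, shaft, spacer}
7. flange@(0, -2, -2) [-x clear] — {base_plate, bearing, bushing, cap, flange, shaft, spacer}
8. gear@(0, -1, 1) [+x clear] — {base_plate, bearing, bushing, cap, flange, gear, shaft, spacer}

base_plate; bearing; bushing; cap; spacer; shaft; flange; gear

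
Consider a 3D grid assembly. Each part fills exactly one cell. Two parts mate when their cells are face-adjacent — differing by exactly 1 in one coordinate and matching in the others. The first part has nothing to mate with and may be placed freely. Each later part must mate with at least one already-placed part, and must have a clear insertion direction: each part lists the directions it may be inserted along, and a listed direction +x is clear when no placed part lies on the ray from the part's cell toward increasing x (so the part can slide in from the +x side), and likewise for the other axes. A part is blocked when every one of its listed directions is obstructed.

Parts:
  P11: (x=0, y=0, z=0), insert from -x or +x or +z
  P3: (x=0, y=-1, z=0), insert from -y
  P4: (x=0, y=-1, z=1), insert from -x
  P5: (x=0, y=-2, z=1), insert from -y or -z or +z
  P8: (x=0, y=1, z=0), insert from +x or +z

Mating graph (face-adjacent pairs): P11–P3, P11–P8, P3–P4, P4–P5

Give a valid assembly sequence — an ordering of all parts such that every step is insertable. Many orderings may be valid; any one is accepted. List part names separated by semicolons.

1. P5@(0, -2, 1) [-y clear] — {P5}
2. P4@(0, -1, 1) [-x clear] — {P4, P5}
3. P3@(0, -1, 0) [-y clear] — {P3, P4, P5}
4. P11@(0, 0, 0) [-x clear] — {P11, P3, P4, P5}
5. P8@(0, 1, 0) [+x clear] — {P11, P3, P4, P5, P8}

P5; P4; P3; P11; P8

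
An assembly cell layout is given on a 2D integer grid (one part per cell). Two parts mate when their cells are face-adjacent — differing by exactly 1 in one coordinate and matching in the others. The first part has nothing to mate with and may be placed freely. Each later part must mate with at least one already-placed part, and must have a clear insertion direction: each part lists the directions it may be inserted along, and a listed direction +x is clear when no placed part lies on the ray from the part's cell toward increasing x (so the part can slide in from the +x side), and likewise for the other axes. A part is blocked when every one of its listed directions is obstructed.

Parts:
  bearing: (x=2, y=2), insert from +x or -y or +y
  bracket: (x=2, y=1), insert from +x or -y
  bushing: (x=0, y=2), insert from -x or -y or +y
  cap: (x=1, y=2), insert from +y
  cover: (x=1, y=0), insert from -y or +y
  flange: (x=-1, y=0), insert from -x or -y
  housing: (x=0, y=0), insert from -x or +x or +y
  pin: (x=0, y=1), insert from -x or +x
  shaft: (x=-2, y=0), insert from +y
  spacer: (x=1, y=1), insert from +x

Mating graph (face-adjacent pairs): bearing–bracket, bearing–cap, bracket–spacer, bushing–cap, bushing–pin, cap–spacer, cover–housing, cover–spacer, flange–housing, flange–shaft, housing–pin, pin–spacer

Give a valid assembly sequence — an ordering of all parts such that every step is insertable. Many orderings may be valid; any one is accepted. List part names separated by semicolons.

spacer; bracket; pin; cap; cover; housing; flange; shaft; bearing; bushing

1. spacer@(1, 1) [+x clear] — {spacer}
2. bracket@(2, 1) [+x clear] — {bracket, spacer}
3. pin@(0, 1) [-x clear] — {bracket, pin, spacer}
4. cap@(1, 2) [+y clear] — {bracket, cap, pin, spacer}
5. cover@(1, 0) [-y clear] — {bracket, cap, cover, pin, spacer}
6. housing@(0, 0) [-x clear] — {bracket, cap, cover, housing, pin, spacer}
7. flange@(-1, 0) [-x clear] — {bracket, cap, cover, flange, housing, pin, spacer}
8. shaft@(-2, 0) [+y clear] — {bracket, cap, cover, flange, housing, pin, shaft, spacer}
9. bearing@(2, 2) [+x clear] — {bearing, bracket, cap, cover, flange, housing, pin, shaft, spacer}
10. bushing@(0, 2) [-x clear] — {bearing, bracket, bushing, cap, cover, flange, housing, pin, shaft, spacer}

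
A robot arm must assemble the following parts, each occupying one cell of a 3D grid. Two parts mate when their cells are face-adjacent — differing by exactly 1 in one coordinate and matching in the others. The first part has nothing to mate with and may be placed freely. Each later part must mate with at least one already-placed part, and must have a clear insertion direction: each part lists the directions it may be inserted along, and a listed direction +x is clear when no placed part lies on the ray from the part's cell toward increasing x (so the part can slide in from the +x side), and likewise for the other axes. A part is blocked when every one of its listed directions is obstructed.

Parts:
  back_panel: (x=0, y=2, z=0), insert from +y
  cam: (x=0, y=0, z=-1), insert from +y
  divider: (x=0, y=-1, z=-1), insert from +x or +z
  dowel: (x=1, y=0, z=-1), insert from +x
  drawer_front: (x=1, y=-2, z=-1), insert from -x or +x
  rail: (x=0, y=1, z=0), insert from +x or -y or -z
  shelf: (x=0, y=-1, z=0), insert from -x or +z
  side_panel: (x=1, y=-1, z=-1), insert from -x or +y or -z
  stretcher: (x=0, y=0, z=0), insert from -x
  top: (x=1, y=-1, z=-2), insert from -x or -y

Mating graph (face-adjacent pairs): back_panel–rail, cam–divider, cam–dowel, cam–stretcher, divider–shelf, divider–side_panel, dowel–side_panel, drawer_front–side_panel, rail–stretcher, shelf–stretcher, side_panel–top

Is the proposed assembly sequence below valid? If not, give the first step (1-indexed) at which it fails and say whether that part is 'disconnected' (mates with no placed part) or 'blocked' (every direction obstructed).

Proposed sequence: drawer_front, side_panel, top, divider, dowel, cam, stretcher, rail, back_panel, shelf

1. drawer_front@(1, -2, -1) [-x clear] — {drawer_front}
2. side_panel@(1, -1, -1) [-x clear] — {drawer_front, side_panel}
3. top@(1, -1, -2) [-x clear] — {drawer_front, side_panel, top}
4. divider@(0, -1, -1) [+z clear] — {divider, drawer_front, side_panel, top}
5. dowel@(1, 0, -1) [+x clear] — {divider, dowel, drawer_front, side_panel, top}
6. cam@(0, 0, -1) [+y clear] — {cam, divider, dowel, drawer_front, side_panel, top}
7. stretcher@(0, 0, 0) [-x clear] — {cam, divider, dowel, drawer_front, side_panel, stretcher, top}
8. rail@(0, 1, 0) [+x clear] — {cam, divider, dowel, drawer_front, rail, side_panel, stretcher, top}
9. back_panel@(0, 2, 0) [+y clear] — {back_panel, cam, divider, dowel, drawer_front, rail, side_panel, stretcher, top}
10. shelf@(0, -1, 0) [-x clear] — {back_panel, cam, divider, dowel, drawer_front, rail, shelf, side_panel, stretcher, top}

Valid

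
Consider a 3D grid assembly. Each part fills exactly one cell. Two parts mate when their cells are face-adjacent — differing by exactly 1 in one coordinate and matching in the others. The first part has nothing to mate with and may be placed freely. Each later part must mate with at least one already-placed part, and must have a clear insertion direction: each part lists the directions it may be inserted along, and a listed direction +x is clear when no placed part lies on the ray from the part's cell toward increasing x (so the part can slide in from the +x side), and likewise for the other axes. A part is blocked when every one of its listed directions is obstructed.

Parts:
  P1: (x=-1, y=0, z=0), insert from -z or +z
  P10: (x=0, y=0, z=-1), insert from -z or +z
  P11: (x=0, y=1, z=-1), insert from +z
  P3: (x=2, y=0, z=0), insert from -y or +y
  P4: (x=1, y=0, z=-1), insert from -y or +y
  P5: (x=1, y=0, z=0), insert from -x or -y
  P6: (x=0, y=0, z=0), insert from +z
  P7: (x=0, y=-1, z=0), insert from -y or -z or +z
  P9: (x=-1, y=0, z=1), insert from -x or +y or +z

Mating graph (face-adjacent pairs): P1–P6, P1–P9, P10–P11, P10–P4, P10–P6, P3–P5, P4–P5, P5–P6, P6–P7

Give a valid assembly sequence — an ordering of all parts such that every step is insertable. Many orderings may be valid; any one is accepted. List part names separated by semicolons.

1. P7@(0, -1, 0) [-y clear] — {P7}
2. P6@(0, 0, 0) [+z clear] — {P6, P7}
3. P1@(-1, 0, 0) [-z clear] — {P1, P6, P7}
4. P9@(-1, 0, 1) [-x clear] — {P1, P6, P7, P9}
5. P5@(1, 0, 0) [-y clear] — {P1, P5, P6, P7, P9}
6. P4@(1, 0, -1) [-y clear] — {P1, P4, P5, P6, P7, P9}
7. P10@(0, 0, -1) [-z clear] — {P1, P10, P4, P5, P6, P7, P9}
8. P3@(2, 0, 0) [-y clear] — {P1, P10, P3, P4, P5, P6, P7, P9}
9. P11@(0, 1, -1) [+z clear] — {P1, P10, P11, P3, P4, P5, P6, P7, P9}

P7; P6; P1; P9; P5; P4; P10; P3; P11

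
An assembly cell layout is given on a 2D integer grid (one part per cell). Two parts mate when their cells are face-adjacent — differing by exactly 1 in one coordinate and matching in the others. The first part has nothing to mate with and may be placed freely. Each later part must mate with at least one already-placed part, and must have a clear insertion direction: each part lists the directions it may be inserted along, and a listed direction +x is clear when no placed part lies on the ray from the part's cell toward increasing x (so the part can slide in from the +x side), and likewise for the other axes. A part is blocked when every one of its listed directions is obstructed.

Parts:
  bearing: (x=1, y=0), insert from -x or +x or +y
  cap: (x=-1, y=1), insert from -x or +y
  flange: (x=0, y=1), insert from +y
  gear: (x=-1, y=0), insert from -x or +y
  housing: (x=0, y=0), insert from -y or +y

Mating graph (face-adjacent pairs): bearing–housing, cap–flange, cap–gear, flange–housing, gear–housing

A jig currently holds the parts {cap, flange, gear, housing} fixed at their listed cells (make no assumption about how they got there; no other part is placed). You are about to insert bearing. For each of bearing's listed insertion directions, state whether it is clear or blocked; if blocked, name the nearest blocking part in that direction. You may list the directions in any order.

-x: nearest on ray is housing@(0, 0) ⇒ blocked
+x: ray from bearing(1, 0) has no placed part ⇒ clear
+y: ray from bearing(1, 0) has no placed part ⇒ clear

+x: clear; +y: clear; -x: blocked by housing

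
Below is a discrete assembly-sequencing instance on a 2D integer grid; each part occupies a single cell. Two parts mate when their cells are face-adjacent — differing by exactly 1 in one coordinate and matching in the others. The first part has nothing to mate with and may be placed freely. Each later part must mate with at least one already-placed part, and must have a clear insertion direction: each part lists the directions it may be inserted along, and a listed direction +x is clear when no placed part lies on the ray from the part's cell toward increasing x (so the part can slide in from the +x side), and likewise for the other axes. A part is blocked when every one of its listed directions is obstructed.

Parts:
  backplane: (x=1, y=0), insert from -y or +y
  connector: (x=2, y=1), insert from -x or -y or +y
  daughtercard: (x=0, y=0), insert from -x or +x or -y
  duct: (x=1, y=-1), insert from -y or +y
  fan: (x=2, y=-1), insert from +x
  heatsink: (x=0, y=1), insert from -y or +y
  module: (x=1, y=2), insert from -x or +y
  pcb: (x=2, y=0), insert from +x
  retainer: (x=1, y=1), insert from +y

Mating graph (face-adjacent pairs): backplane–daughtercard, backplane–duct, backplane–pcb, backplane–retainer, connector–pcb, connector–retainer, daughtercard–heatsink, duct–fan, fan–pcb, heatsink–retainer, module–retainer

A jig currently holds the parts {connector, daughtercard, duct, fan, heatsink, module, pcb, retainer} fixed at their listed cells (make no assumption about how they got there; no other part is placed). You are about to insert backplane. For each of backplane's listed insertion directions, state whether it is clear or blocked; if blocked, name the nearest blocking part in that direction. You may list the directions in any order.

+y: blocked by retainer; -y: blocked by duct

-y: nearest on ray is duct@(1, -1) ⇒ blocked
+y: nearest on ray is retainer@(1, 1) ⇒ blocked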